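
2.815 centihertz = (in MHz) 2.815e-08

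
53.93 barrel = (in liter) 8574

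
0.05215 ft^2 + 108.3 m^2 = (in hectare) 0.01083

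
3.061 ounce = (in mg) 8.678e+04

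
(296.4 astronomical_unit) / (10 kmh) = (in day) 1.848e+08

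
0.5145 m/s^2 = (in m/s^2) 0.5145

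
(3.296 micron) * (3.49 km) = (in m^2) 0.0115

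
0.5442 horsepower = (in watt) 405.8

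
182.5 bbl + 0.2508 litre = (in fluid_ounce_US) 9.811e+05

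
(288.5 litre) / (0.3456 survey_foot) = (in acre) 0.0006768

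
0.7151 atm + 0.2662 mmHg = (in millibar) 724.9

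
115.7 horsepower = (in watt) 8.628e+04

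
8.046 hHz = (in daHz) 80.46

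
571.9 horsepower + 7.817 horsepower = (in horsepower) 579.7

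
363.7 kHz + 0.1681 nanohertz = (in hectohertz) 3637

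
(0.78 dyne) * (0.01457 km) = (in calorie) 2.716e-05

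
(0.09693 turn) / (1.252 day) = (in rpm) 5.376e-05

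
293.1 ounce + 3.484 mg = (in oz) 293.1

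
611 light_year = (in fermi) 5.781e+33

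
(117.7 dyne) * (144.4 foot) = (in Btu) 4.91e-05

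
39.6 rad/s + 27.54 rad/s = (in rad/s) 67.14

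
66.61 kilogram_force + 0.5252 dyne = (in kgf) 66.61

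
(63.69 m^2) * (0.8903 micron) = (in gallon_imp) 0.01247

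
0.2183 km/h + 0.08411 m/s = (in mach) 0.0004251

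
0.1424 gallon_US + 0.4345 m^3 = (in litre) 435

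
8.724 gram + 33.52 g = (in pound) 0.09313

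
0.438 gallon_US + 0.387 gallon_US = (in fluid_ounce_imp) 109.9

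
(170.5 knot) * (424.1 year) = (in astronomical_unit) 7.842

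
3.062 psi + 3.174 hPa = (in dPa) 2.143e+05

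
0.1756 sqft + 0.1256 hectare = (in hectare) 0.1256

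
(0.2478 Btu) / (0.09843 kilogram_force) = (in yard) 296.2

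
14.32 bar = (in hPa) 1.432e+04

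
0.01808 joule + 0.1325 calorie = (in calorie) 0.1368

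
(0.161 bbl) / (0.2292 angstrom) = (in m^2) 1.117e+09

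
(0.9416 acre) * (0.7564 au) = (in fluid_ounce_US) 1.458e+19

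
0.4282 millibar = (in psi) 0.006211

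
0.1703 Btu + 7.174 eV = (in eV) 1.121e+21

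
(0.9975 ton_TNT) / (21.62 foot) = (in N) 6.333e+08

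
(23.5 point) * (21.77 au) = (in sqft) 2.906e+11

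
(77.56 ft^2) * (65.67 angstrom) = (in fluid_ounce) 0.0016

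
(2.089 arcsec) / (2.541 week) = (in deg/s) 3.776e-10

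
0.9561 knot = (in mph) 1.1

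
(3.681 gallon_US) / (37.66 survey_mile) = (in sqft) 2.475e-06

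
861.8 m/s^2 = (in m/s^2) 861.8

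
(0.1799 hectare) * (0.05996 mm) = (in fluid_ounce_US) 3647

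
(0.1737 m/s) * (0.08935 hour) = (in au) 3.735e-10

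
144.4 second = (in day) 0.001671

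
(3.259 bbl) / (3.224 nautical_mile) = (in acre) 2.144e-08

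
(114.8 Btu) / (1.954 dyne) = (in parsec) 2.009e-07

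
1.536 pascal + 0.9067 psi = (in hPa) 62.53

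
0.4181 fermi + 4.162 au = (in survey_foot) 2.043e+12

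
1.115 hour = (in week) 0.006637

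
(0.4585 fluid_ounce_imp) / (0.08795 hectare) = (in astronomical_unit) 9.901e-20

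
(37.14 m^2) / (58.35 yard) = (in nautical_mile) 0.0003759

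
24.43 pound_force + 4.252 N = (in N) 112.9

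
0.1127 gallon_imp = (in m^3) 0.0005123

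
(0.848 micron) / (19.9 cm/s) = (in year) 1.351e-13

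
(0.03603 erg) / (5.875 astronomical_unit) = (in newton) 4.1e-21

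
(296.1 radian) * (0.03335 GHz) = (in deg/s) 5.658e+11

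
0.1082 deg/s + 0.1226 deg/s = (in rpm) 0.03847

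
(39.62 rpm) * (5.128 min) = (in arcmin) 4.389e+06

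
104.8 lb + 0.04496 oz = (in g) 4.754e+04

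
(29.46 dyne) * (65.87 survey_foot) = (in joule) 0.005915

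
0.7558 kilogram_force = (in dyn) 7.412e+05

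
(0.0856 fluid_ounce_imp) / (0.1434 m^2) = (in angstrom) 1.696e+05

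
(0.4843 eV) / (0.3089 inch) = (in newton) 9.889e-18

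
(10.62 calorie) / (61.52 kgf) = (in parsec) 2.387e-18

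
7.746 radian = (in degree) 443.8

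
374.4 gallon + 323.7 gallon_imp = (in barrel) 18.17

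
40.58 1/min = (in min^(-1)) 40.58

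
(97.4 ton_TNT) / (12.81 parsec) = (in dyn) 0.1031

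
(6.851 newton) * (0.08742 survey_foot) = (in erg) 1.825e+06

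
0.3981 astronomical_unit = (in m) 5.955e+10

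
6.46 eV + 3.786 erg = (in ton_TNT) 9.049e-17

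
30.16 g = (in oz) 1.064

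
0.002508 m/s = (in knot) 0.004875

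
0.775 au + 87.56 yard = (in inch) 4.565e+12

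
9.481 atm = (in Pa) 9.607e+05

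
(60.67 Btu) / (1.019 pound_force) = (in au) 9.44e-08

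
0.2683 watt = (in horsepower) 0.0003598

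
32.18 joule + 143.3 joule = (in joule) 175.5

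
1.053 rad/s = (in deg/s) 60.33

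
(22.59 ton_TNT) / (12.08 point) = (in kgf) 2.262e+12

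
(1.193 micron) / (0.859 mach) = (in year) 1.293e-16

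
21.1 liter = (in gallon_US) 5.574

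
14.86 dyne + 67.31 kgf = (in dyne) 6.601e+07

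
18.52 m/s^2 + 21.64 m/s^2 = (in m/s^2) 40.16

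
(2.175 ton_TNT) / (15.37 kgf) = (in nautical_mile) 3.26e+04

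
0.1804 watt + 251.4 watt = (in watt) 251.6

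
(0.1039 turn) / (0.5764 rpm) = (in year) 3.43e-07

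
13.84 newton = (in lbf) 3.111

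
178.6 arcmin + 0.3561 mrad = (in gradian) 3.33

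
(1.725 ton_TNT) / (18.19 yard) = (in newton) 4.339e+08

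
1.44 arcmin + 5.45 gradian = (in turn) 0.01369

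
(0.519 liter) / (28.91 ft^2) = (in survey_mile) 1.201e-07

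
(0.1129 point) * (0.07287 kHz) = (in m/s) 0.002902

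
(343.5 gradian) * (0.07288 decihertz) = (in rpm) 0.3755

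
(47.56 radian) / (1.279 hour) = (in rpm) 0.09864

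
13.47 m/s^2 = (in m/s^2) 13.47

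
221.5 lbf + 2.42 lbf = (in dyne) 9.96e+07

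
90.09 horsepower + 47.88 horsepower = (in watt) 1.029e+05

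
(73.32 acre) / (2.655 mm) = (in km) 1.118e+05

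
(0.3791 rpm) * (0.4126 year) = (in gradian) 3.289e+07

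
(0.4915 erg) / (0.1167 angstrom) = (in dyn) 4.212e+08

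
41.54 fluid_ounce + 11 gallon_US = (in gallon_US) 11.32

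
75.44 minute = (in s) 4526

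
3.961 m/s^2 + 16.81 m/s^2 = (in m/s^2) 20.77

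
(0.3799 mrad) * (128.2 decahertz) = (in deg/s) 27.9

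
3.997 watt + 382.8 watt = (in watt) 386.8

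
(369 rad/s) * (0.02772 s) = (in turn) 1.628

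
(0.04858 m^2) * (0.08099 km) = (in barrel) 24.75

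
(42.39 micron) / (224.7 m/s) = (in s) 1.887e-07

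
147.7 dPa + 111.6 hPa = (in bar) 0.1117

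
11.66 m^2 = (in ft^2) 125.5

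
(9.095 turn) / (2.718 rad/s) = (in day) 0.0002433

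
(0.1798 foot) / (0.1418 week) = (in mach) 1.877e-09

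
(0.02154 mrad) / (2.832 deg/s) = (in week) 7.205e-10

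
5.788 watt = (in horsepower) 0.007762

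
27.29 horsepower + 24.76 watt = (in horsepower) 27.32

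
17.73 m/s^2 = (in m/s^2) 17.73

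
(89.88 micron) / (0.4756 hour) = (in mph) 1.174e-07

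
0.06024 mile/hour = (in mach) 7.909e-05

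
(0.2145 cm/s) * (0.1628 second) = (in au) 2.334e-15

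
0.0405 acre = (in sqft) 1764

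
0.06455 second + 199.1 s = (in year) 6.315e-06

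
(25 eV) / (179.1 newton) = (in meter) 2.236e-20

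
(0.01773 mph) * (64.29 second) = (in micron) 5.096e+05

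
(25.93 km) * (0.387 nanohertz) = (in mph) 2.245e-05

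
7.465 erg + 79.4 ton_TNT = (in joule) 3.322e+11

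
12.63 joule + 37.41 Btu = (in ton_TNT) 9.436e-06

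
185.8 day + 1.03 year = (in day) 561.8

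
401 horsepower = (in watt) 2.99e+05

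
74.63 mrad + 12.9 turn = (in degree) 4648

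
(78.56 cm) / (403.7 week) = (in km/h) 1.158e-08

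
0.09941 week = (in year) 0.001906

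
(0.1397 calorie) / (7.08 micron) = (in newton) 8.256e+04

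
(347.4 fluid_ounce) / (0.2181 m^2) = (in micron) 4.711e+04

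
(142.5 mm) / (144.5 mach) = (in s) 2.896e-06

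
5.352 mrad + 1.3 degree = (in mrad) 28.04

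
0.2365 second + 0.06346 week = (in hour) 10.66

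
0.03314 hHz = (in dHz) 33.14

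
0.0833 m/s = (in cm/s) 8.33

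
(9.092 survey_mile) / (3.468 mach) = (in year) 3.929e-07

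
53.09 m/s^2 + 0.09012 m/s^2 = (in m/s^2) 53.18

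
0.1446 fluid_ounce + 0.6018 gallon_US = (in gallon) 0.6029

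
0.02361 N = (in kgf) 0.002408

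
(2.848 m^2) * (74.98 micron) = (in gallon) 0.05641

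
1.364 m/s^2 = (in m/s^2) 1.364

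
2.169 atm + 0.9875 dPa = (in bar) 2.198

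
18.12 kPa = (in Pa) 1.812e+04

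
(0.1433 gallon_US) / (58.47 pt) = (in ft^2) 0.2831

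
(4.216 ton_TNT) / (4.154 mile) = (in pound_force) 5.932e+05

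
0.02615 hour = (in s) 94.14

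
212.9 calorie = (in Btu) 0.8443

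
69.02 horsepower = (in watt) 5.147e+04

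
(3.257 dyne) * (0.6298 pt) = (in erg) 0.07236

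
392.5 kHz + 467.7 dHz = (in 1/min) 2.355e+07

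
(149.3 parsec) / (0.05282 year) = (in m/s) 2.766e+12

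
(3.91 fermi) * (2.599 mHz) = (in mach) 2.984e-20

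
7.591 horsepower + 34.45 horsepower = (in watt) 3.135e+04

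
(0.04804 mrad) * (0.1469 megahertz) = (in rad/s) 7.057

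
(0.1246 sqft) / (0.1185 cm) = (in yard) 10.68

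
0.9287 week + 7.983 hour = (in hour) 164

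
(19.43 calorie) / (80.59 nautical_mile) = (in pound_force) 0.0001224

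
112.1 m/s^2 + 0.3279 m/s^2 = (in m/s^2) 112.4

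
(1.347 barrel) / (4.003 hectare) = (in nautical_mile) 2.889e-09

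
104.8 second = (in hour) 0.02911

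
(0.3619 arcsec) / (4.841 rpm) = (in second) 3.461e-06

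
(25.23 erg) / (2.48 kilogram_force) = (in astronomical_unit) 6.935e-19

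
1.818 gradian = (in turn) 0.004545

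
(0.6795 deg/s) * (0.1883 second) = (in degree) 0.1279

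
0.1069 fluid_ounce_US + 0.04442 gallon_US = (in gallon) 0.04526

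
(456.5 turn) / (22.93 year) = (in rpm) 3.788e-05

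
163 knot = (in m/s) 83.85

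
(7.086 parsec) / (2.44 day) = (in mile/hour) 2.32e+12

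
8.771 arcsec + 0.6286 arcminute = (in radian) 0.0002254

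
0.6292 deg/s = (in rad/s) 0.01098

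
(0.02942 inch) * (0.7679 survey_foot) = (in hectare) 1.749e-08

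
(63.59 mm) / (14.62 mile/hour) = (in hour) 2.703e-06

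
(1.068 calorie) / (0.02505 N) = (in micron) 1.784e+08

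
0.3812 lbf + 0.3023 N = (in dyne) 1.998e+05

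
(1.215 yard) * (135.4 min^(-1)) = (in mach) 0.007363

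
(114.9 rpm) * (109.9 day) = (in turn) 1.818e+07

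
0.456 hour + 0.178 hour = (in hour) 0.634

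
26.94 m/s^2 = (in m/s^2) 26.94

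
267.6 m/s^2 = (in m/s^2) 267.6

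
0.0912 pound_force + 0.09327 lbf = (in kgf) 0.08367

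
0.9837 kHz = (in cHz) 9.837e+04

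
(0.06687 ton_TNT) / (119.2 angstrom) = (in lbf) 5.277e+15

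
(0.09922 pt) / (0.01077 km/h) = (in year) 3.71e-10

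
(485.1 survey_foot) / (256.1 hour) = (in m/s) 0.0001604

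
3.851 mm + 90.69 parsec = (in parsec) 90.69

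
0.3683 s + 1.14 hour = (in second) 4104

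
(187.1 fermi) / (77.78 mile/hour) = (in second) 5.381e-15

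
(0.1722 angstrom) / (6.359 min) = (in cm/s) 4.513e-12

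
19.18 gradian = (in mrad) 301.3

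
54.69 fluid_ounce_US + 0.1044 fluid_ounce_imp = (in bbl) 0.01019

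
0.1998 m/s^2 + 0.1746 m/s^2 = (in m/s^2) 0.3744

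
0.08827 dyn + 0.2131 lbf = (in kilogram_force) 0.09666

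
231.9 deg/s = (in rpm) 38.65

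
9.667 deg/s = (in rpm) 1.611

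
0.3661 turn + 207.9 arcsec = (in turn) 0.3663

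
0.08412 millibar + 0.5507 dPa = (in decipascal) 84.67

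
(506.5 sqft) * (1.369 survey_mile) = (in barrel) 6.521e+05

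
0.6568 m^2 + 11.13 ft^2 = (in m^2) 1.691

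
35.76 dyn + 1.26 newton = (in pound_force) 0.2833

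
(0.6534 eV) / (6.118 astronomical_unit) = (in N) 1.144e-31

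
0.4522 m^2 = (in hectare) 4.522e-05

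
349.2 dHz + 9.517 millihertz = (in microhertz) 3.493e+07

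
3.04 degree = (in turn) 0.008444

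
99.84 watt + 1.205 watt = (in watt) 101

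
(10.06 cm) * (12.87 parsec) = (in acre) 9.872e+12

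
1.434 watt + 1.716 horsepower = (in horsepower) 1.718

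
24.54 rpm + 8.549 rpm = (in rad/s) 3.465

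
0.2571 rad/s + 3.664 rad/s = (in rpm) 37.44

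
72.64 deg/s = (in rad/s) 1.268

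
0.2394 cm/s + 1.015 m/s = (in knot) 1.978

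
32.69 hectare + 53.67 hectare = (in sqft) 9.296e+06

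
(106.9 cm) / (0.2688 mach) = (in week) 1.931e-08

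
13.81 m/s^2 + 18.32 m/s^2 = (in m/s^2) 32.13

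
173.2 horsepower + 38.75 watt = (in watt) 1.292e+05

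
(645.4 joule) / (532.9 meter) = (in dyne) 1.211e+05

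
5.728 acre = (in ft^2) 2.495e+05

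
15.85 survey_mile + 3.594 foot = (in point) 7.231e+07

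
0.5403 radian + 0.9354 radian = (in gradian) 93.95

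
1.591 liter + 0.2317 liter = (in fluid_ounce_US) 61.63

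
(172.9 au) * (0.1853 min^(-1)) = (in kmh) 2.876e+11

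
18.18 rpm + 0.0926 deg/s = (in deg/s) 109.2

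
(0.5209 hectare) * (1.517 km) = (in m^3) 7.902e+06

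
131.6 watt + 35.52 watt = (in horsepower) 0.2241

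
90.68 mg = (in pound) 0.0001999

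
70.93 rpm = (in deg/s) 425.6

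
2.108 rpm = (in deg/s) 12.65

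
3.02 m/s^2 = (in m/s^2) 3.02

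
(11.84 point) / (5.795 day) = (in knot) 1.622e-08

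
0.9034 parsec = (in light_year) 2.946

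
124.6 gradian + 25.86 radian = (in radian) 27.82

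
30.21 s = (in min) 0.5035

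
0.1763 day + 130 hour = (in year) 0.01532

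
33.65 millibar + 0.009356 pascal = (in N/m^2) 3365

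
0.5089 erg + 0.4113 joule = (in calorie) 0.0983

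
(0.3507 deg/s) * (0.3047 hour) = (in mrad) 6714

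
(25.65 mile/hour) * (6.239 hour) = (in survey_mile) 160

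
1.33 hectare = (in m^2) 1.33e+04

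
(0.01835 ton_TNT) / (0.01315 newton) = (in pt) 1.655e+13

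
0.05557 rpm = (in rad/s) 0.005819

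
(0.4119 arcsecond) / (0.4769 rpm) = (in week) 6.611e-11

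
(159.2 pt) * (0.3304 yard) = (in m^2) 0.01697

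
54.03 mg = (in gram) 0.05403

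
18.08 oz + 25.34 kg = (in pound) 57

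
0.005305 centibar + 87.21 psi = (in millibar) 6013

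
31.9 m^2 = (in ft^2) 343.4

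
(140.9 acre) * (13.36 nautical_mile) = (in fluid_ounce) 4.771e+14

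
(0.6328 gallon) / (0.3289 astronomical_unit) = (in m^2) 4.868e-14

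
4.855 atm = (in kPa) 491.9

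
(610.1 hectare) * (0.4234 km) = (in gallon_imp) 5.682e+11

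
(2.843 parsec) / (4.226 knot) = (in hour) 1.121e+13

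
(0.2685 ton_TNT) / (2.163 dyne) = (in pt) 1.472e+17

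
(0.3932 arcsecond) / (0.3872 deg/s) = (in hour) 7.836e-08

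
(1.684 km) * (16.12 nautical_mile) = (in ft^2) 5.412e+08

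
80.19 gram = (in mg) 8.019e+04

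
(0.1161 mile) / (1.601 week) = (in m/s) 0.000193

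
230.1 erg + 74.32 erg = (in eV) 1.9e+14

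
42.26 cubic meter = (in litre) 4.226e+04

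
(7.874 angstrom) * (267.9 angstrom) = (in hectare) 2.109e-21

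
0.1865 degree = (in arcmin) 11.19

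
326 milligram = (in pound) 0.0007187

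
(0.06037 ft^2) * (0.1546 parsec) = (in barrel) 1.683e+14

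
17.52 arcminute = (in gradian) 0.3244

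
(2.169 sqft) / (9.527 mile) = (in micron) 13.14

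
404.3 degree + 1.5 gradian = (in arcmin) 2.434e+04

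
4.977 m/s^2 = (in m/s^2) 4.977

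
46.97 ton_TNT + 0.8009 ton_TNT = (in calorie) 4.777e+10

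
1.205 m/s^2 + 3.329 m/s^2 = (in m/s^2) 4.534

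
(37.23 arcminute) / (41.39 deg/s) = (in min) 0.0002499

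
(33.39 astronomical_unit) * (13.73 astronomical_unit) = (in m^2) 1.026e+25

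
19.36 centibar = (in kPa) 19.36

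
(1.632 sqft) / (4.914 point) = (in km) 0.08746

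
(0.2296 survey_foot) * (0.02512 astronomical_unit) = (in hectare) 2.63e+04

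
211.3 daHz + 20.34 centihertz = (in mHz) 2.113e+06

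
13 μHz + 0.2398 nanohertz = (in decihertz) 0.00013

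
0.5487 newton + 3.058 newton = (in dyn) 3.607e+05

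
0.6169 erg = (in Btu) 5.847e-11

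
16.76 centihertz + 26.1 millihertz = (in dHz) 1.937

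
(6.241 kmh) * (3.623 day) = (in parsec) 1.759e-11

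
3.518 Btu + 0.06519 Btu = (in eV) 2.36e+22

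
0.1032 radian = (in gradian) 6.57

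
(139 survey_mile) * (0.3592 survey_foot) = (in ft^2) 2.636e+05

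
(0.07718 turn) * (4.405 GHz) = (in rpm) 2.04e+10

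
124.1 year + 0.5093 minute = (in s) 3.914e+09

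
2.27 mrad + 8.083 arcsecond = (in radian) 0.002309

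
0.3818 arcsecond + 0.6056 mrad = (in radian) 0.0006075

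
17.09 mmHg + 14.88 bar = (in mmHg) 1.118e+04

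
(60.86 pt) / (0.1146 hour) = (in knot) 0.0001012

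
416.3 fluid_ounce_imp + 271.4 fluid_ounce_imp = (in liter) 19.54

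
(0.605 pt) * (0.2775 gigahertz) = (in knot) 1.151e+05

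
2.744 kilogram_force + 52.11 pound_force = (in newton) 258.7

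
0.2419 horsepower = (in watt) 180.4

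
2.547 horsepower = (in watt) 1899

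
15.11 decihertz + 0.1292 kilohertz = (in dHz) 1307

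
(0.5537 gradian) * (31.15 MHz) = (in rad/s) 2.709e+05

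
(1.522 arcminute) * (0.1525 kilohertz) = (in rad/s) 0.06752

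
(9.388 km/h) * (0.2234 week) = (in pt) 9.988e+08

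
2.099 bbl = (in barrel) 2.099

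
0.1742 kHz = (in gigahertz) 1.742e-07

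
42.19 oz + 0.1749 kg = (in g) 1371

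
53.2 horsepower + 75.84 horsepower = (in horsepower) 129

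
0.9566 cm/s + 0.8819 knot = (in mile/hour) 1.036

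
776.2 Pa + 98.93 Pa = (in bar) 0.008751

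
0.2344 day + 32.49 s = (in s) 2.028e+04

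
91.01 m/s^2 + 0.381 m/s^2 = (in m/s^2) 91.39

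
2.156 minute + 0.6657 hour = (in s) 2526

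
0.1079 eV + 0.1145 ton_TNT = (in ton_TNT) 0.1145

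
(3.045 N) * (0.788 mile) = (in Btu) 3.66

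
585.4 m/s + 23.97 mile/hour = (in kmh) 2146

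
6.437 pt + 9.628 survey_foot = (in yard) 3.212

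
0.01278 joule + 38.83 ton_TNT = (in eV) 1.014e+30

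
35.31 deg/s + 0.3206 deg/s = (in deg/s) 35.63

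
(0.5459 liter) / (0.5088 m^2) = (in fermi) 1.073e+12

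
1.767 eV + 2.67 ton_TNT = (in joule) 1.117e+10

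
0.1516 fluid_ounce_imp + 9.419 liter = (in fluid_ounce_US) 318.6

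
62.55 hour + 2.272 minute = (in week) 0.3725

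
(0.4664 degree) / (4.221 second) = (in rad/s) 0.001929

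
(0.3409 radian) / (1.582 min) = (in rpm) 0.0343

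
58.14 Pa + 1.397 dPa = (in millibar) 0.5828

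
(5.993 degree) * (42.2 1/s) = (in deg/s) 252.9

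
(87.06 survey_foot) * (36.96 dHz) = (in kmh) 353.1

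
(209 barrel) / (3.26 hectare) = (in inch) 0.04013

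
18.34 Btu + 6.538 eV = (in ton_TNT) 4.625e-06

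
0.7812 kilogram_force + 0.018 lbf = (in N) 7.741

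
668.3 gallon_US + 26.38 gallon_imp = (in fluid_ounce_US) 8.96e+04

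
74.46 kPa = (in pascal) 7.446e+04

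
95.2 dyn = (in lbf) 0.000214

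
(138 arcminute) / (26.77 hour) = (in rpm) 3.978e-06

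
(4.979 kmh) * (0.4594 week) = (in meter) 3.843e+05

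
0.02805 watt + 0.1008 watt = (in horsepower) 0.0001728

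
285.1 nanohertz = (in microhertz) 0.2851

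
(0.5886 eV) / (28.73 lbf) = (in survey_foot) 2.421e-21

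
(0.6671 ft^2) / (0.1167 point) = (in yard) 1646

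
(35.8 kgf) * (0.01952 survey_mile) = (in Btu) 10.45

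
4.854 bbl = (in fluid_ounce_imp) 2.716e+04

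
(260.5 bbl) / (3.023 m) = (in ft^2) 147.5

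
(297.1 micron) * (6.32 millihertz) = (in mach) 5.514e-09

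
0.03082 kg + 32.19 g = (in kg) 0.06301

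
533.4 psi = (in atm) 36.3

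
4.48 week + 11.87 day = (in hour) 1038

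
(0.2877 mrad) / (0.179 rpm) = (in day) 1.776e-07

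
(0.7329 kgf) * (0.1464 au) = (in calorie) 3.762e+10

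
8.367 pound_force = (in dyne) 3.722e+06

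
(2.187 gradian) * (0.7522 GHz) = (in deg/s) 1.481e+09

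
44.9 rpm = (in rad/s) 4.702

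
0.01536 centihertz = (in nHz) 1.536e+05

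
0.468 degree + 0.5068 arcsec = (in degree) 0.4681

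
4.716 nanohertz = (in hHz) 4.716e-11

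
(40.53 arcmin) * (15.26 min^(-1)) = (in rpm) 0.02863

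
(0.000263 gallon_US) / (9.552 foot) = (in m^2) 3.419e-07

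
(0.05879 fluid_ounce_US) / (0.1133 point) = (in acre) 1.075e-05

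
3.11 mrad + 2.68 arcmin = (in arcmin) 13.37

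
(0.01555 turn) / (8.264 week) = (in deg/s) 1.12e-06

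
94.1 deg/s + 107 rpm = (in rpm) 122.7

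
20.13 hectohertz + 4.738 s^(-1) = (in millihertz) 2.018e+06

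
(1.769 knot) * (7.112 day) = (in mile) 347.5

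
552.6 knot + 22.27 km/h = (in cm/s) 2.905e+04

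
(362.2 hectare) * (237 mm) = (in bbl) 5.399e+06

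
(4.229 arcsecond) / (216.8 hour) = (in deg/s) 1.505e-09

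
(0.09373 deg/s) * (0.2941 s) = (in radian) 0.0004811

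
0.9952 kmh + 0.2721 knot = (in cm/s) 41.64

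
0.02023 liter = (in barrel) 0.0001272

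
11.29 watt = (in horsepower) 0.01514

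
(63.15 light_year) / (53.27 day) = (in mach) 3.812e+08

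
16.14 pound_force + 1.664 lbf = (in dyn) 7.92e+06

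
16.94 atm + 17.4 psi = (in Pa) 1.836e+06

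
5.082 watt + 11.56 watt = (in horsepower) 0.02232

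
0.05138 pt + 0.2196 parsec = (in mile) 4.211e+12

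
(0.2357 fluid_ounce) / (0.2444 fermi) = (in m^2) 2.852e+10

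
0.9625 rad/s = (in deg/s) 55.15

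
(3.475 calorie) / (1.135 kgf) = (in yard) 1.429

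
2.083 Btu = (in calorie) 525.3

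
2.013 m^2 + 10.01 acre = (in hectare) 4.051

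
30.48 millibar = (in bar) 0.03048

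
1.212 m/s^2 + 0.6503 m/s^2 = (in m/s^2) 1.862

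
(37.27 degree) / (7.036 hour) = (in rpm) 0.0002452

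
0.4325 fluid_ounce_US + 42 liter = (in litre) 42.01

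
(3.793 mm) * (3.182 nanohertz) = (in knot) 2.346e-11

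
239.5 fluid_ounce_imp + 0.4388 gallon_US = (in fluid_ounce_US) 286.3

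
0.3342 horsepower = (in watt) 249.2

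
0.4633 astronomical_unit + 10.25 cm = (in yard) 7.58e+10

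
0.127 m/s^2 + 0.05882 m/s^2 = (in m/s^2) 0.1858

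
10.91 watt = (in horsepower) 0.01463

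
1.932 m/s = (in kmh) 6.955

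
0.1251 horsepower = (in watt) 93.29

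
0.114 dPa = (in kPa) 1.14e-05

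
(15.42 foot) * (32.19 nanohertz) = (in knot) 2.941e-07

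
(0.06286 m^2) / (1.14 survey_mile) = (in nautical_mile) 1.85e-08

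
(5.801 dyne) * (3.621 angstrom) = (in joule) 2.101e-14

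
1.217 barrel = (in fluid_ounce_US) 6543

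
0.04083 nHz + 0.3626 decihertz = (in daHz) 0.003626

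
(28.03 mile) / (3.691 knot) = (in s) 2.376e+04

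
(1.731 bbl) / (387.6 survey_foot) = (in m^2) 0.002329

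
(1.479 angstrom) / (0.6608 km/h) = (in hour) 2.238e-13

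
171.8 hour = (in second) 6.185e+05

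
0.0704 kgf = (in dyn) 6.904e+04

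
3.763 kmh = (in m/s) 1.045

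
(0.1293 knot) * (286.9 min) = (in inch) 4.508e+04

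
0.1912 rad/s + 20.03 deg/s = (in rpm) 5.164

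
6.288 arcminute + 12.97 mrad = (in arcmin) 50.88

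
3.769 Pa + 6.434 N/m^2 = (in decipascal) 102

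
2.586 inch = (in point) 186.2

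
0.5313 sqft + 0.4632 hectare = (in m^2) 4632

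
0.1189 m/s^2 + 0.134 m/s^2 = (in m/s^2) 0.2529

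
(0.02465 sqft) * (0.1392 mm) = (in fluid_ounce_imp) 0.01122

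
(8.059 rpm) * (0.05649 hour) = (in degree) 9833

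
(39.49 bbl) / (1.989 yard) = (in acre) 0.000853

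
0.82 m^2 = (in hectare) 8.2e-05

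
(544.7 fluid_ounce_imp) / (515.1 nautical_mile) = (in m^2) 1.622e-08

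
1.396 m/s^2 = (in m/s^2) 1.396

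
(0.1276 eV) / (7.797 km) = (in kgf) 2.674e-25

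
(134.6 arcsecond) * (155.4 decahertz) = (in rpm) 9.684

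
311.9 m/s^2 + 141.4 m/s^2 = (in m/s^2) 453.3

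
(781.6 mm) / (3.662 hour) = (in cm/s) 0.005929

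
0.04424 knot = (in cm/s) 2.276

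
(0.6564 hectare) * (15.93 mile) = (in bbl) 1.058e+09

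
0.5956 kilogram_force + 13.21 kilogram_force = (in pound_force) 30.44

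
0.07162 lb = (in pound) 0.07162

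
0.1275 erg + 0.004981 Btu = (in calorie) 1.256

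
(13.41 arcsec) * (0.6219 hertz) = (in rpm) 0.0003861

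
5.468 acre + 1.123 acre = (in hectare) 2.667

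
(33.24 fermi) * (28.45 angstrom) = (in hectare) 9.457e-27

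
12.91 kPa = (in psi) 1.872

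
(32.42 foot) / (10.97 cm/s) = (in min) 1.501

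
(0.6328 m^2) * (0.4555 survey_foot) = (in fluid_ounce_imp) 3092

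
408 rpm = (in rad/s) 42.73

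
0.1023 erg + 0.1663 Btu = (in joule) 175.5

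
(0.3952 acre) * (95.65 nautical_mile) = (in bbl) 1.782e+09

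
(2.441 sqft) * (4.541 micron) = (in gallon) 0.000272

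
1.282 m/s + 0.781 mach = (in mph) 597.7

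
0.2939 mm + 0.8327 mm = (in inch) 0.04435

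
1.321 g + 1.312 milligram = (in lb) 0.002915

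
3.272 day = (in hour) 78.53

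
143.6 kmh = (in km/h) 143.6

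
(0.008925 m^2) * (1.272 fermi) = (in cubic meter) 1.135e-17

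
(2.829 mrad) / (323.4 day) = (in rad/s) 1.012e-10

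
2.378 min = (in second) 142.7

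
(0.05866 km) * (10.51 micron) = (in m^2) 0.0006165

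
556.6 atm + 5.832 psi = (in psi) 8186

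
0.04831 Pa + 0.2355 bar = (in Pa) 2.355e+04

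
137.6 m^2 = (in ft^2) 1481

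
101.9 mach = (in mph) 7.761e+04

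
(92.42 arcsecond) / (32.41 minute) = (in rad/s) 2.304e-07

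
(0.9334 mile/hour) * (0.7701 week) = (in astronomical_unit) 1.299e-06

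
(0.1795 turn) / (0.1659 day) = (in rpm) 0.0007514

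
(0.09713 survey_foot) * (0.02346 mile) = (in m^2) 1.118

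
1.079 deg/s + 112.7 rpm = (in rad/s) 11.82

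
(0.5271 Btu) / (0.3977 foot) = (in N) 4588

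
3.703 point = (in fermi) 1.306e+12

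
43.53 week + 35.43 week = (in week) 78.96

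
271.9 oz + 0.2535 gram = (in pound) 16.99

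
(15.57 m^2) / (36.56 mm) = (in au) 2.847e-09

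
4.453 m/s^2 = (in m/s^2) 4.453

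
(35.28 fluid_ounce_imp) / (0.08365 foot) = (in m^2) 0.03932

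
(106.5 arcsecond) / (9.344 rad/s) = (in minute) 9.21e-07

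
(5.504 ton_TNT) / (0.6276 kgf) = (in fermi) 3.742e+24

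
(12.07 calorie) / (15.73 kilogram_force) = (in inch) 12.89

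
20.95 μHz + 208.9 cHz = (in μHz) 2.089e+06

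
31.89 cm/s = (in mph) 0.7134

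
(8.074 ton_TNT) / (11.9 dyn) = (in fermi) 2.839e+29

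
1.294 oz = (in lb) 0.08088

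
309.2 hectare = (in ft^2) 3.328e+07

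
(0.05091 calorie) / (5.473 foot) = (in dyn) 1.277e+04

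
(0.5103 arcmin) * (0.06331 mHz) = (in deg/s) 5.385e-07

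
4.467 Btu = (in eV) 2.942e+22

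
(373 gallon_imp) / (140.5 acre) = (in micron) 2.982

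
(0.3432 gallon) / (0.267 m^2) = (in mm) 4.866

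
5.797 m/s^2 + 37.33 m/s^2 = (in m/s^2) 43.13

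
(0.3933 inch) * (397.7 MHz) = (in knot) 7.723e+06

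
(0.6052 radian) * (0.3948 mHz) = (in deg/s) 0.01369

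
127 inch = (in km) 0.003226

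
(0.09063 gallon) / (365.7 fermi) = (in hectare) 9.381e+04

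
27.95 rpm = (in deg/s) 167.7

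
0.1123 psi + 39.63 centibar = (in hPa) 404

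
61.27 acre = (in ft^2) 2.669e+06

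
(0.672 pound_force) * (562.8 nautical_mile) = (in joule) 3.116e+06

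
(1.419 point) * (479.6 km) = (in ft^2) 2584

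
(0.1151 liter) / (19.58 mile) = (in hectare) 3.653e-13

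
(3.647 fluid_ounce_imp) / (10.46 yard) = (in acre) 2.677e-09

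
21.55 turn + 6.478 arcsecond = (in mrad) 1.354e+05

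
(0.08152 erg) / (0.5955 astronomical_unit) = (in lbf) 2.057e-20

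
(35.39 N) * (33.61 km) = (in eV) 7.424e+24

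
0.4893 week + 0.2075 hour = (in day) 3.434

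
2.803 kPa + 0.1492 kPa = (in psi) 0.4282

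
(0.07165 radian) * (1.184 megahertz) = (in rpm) 8.101e+05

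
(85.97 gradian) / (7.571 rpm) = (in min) 0.02839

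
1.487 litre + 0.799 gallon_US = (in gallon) 1.192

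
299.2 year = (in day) 1.092e+05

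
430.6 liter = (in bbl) 2.708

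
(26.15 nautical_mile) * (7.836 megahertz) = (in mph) 8.489e+11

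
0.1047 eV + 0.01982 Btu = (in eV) 1.305e+20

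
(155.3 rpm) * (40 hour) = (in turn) 3.727e+05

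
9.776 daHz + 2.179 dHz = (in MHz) 9.798e-05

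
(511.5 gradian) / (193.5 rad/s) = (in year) 1.317e-09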